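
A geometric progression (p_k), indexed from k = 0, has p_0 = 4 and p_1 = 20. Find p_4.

Common ratio r = 5.
p_k = 4·5^(k-0).
p_4 = 4·5^4 = 2500.

2500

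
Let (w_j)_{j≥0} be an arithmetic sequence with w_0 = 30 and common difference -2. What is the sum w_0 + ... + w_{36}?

-222

w_j = 30 + (j - 0)·(-2).
w_{36} = -42; S = 37·(30 + (-42))/2 = -222.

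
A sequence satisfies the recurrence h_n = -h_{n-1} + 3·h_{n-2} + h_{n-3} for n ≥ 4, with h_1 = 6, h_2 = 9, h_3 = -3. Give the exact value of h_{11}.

-5379

h_4 = 36, h_5 = -36, h_6 = 141, h_7 = -213, h_8 = 600, h_9 = -1098, h_{10} = 2685, h_{11} = -5379.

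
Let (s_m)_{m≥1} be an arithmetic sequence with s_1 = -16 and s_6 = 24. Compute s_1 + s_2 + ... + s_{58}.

12296

Common difference d = (24 - (-16)) / (6 - 1) = 8.
s_m = -16 + (m - 1)·8.
s_{58} = 440; S = 58·(-16 + 440)/2 = 12296.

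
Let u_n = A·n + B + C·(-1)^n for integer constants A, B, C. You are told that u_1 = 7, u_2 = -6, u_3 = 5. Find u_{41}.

At n = 1, 2, 3: A + B - C = 7; 2A + B + C = -6; 3A + B - C = 5.
Subtracting the first from the second: A + 2C = -13.
Subtracting the second from the third: A - 2C = 11.
Solving: C = -6, A = -1, then B = 2.
So u_n = -1·n + 2 + (-6)·(-1)^n; at n=41 this is -33.

-33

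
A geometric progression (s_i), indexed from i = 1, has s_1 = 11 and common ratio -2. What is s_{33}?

s_i = 11·(-2)^(i-1).
s_{33} = 11·(-2)^32 = 47244640256.

47244640256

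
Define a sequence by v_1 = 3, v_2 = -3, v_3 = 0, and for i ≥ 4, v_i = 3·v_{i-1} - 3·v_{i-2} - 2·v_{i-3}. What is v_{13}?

Step forward from the initial values:
v_4 = 3, v_5 = 15, v_6 = 36, v_7 = 57, v_8 = 33, v_9 = -144, v_{10} = -645, v_{11} = -1569, v_{12} = -2484, v_{13} = -1455.

-1455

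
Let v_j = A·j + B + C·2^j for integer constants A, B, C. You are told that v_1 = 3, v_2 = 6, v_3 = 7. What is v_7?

The three given values yield: A + B + 2C = 3; 2A + B + 4C = 6; 3A + B + 8C = 7.
Subtracting the first from the second: A + 2C = 3.
Subtracting the second from the third: A + 4C = 1.
Solving: C = -1, A = 5, then B = 0.
Therefore v_7 = 35 + 0 + (-1)·128 = -93.

-93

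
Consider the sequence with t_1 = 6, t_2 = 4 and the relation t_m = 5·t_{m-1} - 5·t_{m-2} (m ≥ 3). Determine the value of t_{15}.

Applying the relation repeatedly:
t_3 = -10; t_4 = -70; t_5 = -300; …; t_{12} = -2668750; t_{13} = -9656250; t_{14} = -34937500; t_{15} = -126406250.

-126406250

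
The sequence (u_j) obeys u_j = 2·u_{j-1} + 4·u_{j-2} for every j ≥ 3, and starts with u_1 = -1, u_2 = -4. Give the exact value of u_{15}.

-16171008

Iterate the recurrence:
u_3 = -12  u_4 = -40  u_5 = -128  …  u_{12} = -477184  u_{13} = -1544192  u_{14} = -4997120  u_{15} = -16171008.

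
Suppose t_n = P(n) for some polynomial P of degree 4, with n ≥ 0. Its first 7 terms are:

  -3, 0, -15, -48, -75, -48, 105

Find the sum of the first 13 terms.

25935

1st diffs: 3, -15, -33, -27, 27, 153.
2nd diffs: -18, -18, 6, 54, 126.
3rd diffs: 0, 24, 48, 72.
4th diffs: 24, 24, 24 (constant).
So t_n = n^4 - 6n^3 + 2n^2 + 6n - 3.
Continuing: …, 480, 1197, 2400, 4257, …, t_{12} = 10725.
Summing n = 0..12 (13 terms) gives 25935.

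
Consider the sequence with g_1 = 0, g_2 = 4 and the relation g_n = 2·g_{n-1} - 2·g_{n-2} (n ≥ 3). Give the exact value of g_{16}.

-512

Compute successive terms:
g_3 = 8; g_4 = 8; g_5 = 0; …; g_{13} = 0; g_{14} = -256; g_{15} = -512; g_{16} = -512.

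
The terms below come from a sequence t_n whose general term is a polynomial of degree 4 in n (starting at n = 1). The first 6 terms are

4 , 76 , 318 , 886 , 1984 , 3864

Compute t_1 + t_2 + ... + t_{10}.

1st diffs: 72, 242, 568, 1098, 1880.
2nd diffs: 170, 326, 530, 782.
3rd diffs: 156, 204, 252.
4th diffs: 48, 48 (constant).
So t_n = 2n^4 + 6n^3 - n^2 + 3n - 6.
Continuing: 6826, 11218, 17436, 25924.
Summing n = 1..10 (10 terms) gives 68536.

68536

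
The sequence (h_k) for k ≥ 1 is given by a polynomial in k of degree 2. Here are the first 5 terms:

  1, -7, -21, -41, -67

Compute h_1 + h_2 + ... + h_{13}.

-2327

1st diffs: -8, -14, -20, -26.
2nd diffs: -6, -6, -6 (constant).
Newton forward-difference form: h_k = 1 + (-8)·C(k-1,1) + (-6)·C(k-1,2).
Continuing: …, -99, -137, -181, -231, …, h_{13} = -491.
Summing k = 1..13 (13 terms) gives -2327.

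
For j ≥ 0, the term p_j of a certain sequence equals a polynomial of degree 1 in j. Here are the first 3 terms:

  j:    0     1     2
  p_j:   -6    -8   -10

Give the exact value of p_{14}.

1st diffs: -2, -2 (constant).
So p_j = -2j - 6.
Evaluating at j = 14 gives p_{14} = -34.

-34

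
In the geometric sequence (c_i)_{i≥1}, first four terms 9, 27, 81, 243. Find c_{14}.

14348907

Common ratio r = 3.
c_i = 9·3^(i-1).
c_{14} = 9·3^13 = 14348907.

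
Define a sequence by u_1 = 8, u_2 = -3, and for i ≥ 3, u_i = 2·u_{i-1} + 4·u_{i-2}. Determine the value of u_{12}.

627712

u_3 = 26  u_4 = 40  u_5 = 184  u_6 = 528  u_7 = 1792  u_8 = 5696  u_9 = 18560  u_{10} = 59904  u_{11} = 194048  u_{12} = 627712.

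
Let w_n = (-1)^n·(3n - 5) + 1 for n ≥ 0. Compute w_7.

-15

(-1)^7 = -1; 3n - 5 at n=7 is 16; so w_7 = -15.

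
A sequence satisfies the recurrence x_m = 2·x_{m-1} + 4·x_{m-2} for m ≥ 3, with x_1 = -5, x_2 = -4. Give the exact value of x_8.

-8448

Compute successive terms:
x_3 = -28  x_4 = -72  x_5 = -256  x_6 = -800  x_7 = -2624  x_8 = -8448.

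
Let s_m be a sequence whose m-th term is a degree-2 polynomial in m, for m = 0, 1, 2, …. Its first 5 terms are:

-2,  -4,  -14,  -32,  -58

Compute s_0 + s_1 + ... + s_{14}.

1st diffs: -2, -10, -18, -26.
2nd diffs: -8, -8, -8 (constant).
Newton forward-difference form: s_m = -2 + (-2)·C(m,1) + (-8)·C(m,2).
Continuing: …, -92, -134, -184, -242, …, s_{14} = -758.
Summing m = 0..14 (15 terms) gives -3880.

-3880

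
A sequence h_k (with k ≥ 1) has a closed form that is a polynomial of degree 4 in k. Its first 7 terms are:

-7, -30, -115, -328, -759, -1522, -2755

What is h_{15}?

-54019

1st diffs: -23, -85, -213, -431, -763, -1233.
2nd diffs: -62, -128, -218, -332, -470.
3rd diffs: -66, -90, -114, -138.
4th diffs: -24, -24, -24 (constant).
So h_k = -k^4 - k^3 - k - 4.
Evaluating at k = 15 gives h_{15} = -54019.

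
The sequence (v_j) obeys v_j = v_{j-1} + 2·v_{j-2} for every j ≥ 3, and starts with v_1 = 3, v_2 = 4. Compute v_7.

150

Applying the relation repeatedly:
v_3 = 10  v_4 = 18  v_5 = 38  v_6 = 74  v_7 = 150.
(Characteristic roots are 2 and -1.)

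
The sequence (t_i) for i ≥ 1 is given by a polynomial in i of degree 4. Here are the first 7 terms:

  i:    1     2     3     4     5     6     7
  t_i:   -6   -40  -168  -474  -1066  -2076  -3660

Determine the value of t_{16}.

-81366

1st diffs: -34, -128, -306, -592, -1010, -1584.
2nd diffs: -94, -178, -286, -418, -574.
3rd diffs: -84, -108, -132, -156.
4th diffs: -24, -24, -24 (constant).
So t_i = -i^4 - 4i^3 + 2i^2 + 3i - 6.
Evaluating at i = 16 gives t_{16} = -81366.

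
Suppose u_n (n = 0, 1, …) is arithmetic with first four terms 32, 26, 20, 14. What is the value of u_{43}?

-226

Common difference d = -6.
u_n = 32 + (n - 0)·(-6).
u_{43} = 32 + 43·(-6) = -226.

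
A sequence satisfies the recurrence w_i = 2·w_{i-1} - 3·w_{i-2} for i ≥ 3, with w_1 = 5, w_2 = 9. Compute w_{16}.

6891

Iterate the recurrence:
w_3 = 3  w_4 = -21  w_5 = -51  …  w_{13} = -195  w_{14} = 5721  w_{15} = 12027  w_{16} = 6891.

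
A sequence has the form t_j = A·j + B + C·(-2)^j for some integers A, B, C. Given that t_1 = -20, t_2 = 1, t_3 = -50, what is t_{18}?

The three given values yield: A + B - 2C = -20; 2A + B + 4C = 1; 3A + B - 8C = -50.
Subtracting the first from the second: A + 6C = 21.
Subtracting the second from the third: A - 12C = -51.
Solving: C = 4, A = -3, then B = -9.
Hence t_{18} = -3·18 + (-9) + 4·262144 = 1048513.

1048513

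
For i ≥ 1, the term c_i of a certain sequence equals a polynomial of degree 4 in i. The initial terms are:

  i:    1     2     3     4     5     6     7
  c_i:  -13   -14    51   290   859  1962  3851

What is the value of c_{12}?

1st diffs: -1, 65, 239, 569, 1103, 1889.
2nd diffs: 66, 174, 330, 534, 786.
3rd diffs: 108, 156, 204, 252.
4th diffs: 48, 48, 48 (constant).
Newton forward-difference form: c_i = -13 + (-1)·C(i-1,1) + 66·C(i-1,2) + 108·C(i-1,3) + 48·C(i-1,4).
At i = 12: i-1 = 11, so c_{12} = -13 - 11 + 3630 + 17820 + 15840 = 37266.

37266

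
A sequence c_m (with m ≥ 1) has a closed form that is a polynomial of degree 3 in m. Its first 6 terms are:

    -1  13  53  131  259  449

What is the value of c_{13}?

1st diffs: 14, 40, 78, 128, 190.
2nd diffs: 26, 38, 50, 62.
3rd diffs: 12, 12, 12 (constant).
Newton forward-difference form: c_m = -1 + 14·C(m-1,1) + 26·C(m-1,2) + 12·C(m-1,3).
At m = 13: m-1 = 12, so c_{13} = -1 + 168 + 1716 + 2640 = 4523.

4523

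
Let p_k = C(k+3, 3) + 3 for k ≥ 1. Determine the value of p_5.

C(8, 3) = 56, so p_5 = 59.

59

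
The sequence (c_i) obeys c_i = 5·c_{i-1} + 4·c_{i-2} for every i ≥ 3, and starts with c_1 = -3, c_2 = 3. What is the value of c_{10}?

890283

Iterate the recurrence:
c_3 = 3;  c_4 = 27;  c_5 = 147;  c_6 = 843;  c_7 = 4803;  c_8 = 27387;  c_9 = 156147;  c_{10} = 890283.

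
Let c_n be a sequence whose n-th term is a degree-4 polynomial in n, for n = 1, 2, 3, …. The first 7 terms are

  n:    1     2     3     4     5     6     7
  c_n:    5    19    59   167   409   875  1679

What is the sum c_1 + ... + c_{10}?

1st diffs: 14, 40, 108, 242, 466, 804.
2nd diffs: 26, 68, 134, 224, 338.
3rd diffs: 42, 66, 90, 114.
4th diffs: 24, 24, 24 (constant).
Newton forward-difference form: c_n = 5 + 14·C(n-1,1) + 26·C(n-1,2) + 42·C(n-1,3) + 24·C(n-1,4).
Continuing: 2959, 4877, 7619.
Summing n = 1..10 (10 terms) gives 18668.

18668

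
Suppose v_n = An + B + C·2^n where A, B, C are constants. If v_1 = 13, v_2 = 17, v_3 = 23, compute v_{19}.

524335

The three given values yield: A + B + 2C = 13; 2A + B + 4C = 17; 3A + B + 8C = 23.
Subtracting the first from the second: A + 2C = 4.
Subtracting the second from the third: A + 4C = 6.
Solving: C = 1, A = 2, then B = 9.
Hence v_{19} = 2·19 + 9 + 1·524288 = 524335.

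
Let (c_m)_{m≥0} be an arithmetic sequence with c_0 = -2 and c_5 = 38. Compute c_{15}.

118

Common difference d = (38 - (-2)) / (5 - 0) = 8.
c_m = -2 + (m - 0)·8.
c_{15} = -2 + 15·8 = 118.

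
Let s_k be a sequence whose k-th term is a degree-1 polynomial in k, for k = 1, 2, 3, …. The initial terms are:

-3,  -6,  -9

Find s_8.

-24

1st diffs: -3, -3 (constant).
So s_k = -3k.
Evaluating at k = 8 gives s_8 = -24.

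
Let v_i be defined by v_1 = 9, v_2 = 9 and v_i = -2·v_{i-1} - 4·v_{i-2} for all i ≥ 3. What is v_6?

-432

Step forward from the initial values:
v_3 = -54  v_4 = 72  v_5 = 72  v_6 = -432.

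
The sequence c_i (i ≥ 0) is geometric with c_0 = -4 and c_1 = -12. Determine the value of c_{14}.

-19131876

Common ratio r = 3.
c_i = (-4)·3^(i-0).
c_{14} = (-4)·3^14 = -19131876.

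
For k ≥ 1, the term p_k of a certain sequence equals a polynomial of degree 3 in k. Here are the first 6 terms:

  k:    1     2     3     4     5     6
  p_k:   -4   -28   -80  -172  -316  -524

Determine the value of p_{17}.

1st diffs: -24, -52, -92, -144, -208.
2nd diffs: -28, -40, -52, -64.
3rd diffs: -12, -12, -12 (constant).
Newton forward-difference form: p_k = -4 + (-24)·C(k-1,1) + (-28)·C(k-1,2) + (-12)·C(k-1,3).
At k = 17: k-1 = 16, so p_{17} = -4 - 384 - 3360 - 6720 = -10468.

-10468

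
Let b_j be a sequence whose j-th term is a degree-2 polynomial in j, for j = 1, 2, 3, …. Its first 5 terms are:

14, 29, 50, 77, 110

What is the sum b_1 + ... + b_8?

1st diffs: 15, 21, 27, 33.
2nd diffs: 6, 6, 6 (constant).
Newton forward-difference form: b_j = 14 + 15·C(j-1,1) + 6·C(j-1,2).
Continuing: 149, 194, 245.
Summing j = 1..8 (8 terms) gives 868.

868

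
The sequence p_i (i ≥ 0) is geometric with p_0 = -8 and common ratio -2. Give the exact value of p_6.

p_i = (-8)·(-2)^(i-0).
p_6 = (-8)·(-2)^6 = -512.

-512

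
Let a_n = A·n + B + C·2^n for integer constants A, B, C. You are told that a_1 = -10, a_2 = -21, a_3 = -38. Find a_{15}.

The three given values yield: A + B + 2C = -10; 2A + B + 4C = -21; 3A + B + 8C = -38.
Subtracting the first from the second: A + 2C = -11.
Subtracting the second from the third: A + 4C = -17.
Solving: C = -3, A = -5, then B = 1.
So a_n = -5·n + 1 + (-3)·2^n; at n=15 this is -98378.

-98378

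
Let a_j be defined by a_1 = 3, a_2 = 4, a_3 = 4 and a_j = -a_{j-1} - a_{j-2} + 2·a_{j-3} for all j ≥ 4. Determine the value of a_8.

Step forward from the initial values:
a_4 = -2, a_5 = 6, a_6 = 4, a_7 = -14, a_8 = 22.

22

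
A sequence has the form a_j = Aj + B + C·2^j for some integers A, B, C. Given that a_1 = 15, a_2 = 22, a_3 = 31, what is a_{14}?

16462

Write the equations: A + B + 2C = 15; 2A + B + 4C = 22; 3A + B + 8C = 31.
Subtracting the first from the second: A + 2C = 7.
Subtracting the second from the third: A + 4C = 9.
Solving: C = 1, A = 5, then B = 8.
Hence a_{14} = 5·14 + 8 + 1·16384 = 16462.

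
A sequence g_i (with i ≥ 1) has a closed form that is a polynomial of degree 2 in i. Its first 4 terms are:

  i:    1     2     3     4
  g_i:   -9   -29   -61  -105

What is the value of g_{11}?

1st diffs: -20, -32, -44.
2nd diffs: -12, -12 (constant).
Newton forward-difference form: g_i = -9 + (-20)·C(i-1,1) + (-12)·C(i-1,2).
At i = 11: i-1 = 10, so g_{11} = -9 - 200 - 540 = -749.

-749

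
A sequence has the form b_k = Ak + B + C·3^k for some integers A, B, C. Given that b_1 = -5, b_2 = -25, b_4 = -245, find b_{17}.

-387420517

Write the equations: A + B + 3C = -5; 2A + B + 9C = -25; 4A + B + 81C = -245.
Subtracting the first from the second: A + 6C = -20.
Subtracting the second from the third: 2A + 72C = -220.
Solving: C = -3, A = -2, then B = 6.
Hence b_{17} = -2·17 + 6 + (-3)·129140163 = -387420517.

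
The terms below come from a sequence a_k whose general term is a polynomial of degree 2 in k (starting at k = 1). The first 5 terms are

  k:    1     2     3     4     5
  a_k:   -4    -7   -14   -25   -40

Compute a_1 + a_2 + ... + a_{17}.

1st diffs: -3, -7, -11, -15.
2nd diffs: -4, -4, -4 (constant).
So a_k = -2k^2 + 3k - 5.
Continuing: …, -59, -82, -109, -140, …, a_{17} = -532.
Summing k = 1..17 (17 terms) gives -3196.

-3196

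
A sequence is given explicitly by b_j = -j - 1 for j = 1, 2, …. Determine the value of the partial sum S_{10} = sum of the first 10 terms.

-65

Over j = 1..10: Σj = 55.
Total = (-1)·55 + (-1)·10 = -65.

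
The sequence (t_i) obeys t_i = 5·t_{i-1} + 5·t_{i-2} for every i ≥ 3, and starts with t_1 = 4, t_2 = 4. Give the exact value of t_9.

1525000

Step forward from the initial values:
t_3 = 40;  t_4 = 220;  t_5 = 1300;  t_6 = 7600;  t_7 = 44500;  t_8 = 260500;  t_9 = 1525000.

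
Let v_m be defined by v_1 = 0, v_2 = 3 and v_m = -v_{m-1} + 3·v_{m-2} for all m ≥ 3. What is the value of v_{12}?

Iterate the recurrence:
v_3 = -3, v_4 = 12, v_5 = -21, v_6 = 57, v_7 = -120, v_8 = 291, v_9 = -651, v_{10} = 1524, v_{11} = -3477, v_{12} = 8049.

8049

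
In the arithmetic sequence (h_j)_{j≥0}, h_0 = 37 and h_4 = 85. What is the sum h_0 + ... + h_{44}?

13545

Common difference d = (85 - 37) / (4 - 0) = 12.
h_j = 37 + (j - 0)·12.
h_{44} = 565; S = 45·(37 + 565)/2 = 13545.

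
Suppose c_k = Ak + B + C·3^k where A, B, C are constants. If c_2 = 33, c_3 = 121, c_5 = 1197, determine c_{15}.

71744497

Write the equations: 2A + B + 9C = 33; 3A + B + 27C = 121; 5A + B + 243C = 1197.
Subtracting the first from the second: A + 18C = 88.
Subtracting the second from the third: 2A + 216C = 1076.
Solving: C = 5, A = -2, then B = -8.
Therefore c_{15} = -30 + (-8) + 5·14348907 = 71744497.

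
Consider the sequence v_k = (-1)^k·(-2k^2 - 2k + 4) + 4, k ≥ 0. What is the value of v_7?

112

(-1)^7 = -1; -2k^2 - 2k + 4 at k=7 is -108; so v_7 = 112.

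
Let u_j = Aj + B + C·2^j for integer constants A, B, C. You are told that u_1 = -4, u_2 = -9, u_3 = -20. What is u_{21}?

The three given values yield: A + B + 2C = -4; 2A + B + 4C = -9; 3A + B + 8C = -20.
Subtracting the first from the second: A + 2C = -5.
Subtracting the second from the third: A + 4C = -11.
Solving: C = -3, A = 1, then B = 1.
Hence u_{21} = 1·21 + 1 + (-3)·2097152 = -6291434.

-6291434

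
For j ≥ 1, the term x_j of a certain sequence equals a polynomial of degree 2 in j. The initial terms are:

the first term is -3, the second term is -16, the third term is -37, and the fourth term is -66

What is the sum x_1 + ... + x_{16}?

1st diffs: -13, -21, -29.
2nd diffs: -8, -8 (constant).
Newton forward-difference form: x_j = -3 + (-13)·C(j-1,1) + (-8)·C(j-1,2).
Continuing: …, -103, -148, -201, -262, …, x_{16} = -1038.
Summing j = 1..16 (16 terms) gives -6088.

-6088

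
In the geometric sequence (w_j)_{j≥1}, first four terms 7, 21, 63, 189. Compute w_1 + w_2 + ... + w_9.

Common ratio r = 3.
w_j = 7·3^(j-1).
S = 7·(3^9 - 1)/(3 - 1) = 7·(19683 - 1)/(2) = 68887.

68887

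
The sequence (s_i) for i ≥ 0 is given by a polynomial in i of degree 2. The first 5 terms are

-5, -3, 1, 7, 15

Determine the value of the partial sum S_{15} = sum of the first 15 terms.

1045

1st diffs: 2, 4, 6, 8.
2nd diffs: 2, 2, 2 (constant).
So s_i = i^2 + i - 5.
Continuing: …, 25, 37, 51, 67, …, s_{14} = 205.
Summing i = 0..14 (15 terms) gives 1045.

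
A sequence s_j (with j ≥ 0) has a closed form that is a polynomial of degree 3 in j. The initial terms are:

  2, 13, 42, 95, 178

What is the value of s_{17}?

1st diffs: 11, 29, 53, 83.
2nd diffs: 18, 24, 30.
3rd diffs: 6, 6 (constant).
Newton forward-difference form: s_j = 2 + 11·C(j,1) + 18·C(j,2) + 6·C(j,3).
At j = 17: j = 17, so s_{17} = 2 + 187 + 2448 + 4080 = 6717.

6717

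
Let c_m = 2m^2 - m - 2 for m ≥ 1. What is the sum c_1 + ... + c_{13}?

1521

Over m = 1..13: Σm = 91, Σm² = 819.
Total = (2)·819 + (-1)·91 + (-2)·13 = 1521.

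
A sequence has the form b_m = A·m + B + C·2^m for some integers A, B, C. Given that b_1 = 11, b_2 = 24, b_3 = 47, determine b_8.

At m = 1, 2, 3: A + B + 2C = 11; 2A + B + 4C = 24; 3A + B + 8C = 47.
Subtracting the first from the second: A + 2C = 13.
Subtracting the second from the third: A + 4C = 23.
Solving: C = 5, A = 3, then B = -2.
So b_m = 3·m + (-2) + 5·2^m; at m=8 this is 1302.

1302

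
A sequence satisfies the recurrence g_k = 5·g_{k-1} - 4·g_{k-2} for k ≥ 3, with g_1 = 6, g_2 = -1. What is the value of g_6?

Step forward from the initial values:
g_3 = -29, g_4 = -141, g_5 = -589, g_6 = -2381.
(Characteristic roots are 4 and 1.)

-2381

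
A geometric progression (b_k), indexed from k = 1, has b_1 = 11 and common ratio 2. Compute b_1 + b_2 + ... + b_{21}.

23068661

b_k = 11·2^(k-1).
S = 11·(2^21 - 1)/(2 - 1) = 11·(2097152 - 1)/(1) = 23068661.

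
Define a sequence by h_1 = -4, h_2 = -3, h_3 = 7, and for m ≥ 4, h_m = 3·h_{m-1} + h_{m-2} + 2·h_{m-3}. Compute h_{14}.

2364457

Iterate the recurrence:
h_4 = 10, h_5 = 31, h_6 = 117, …, h_{11} = 57247, h_{12} = 197885, h_{13} = 684026, h_{14} = 2364457.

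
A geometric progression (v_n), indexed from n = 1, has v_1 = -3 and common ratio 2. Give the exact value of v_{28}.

v_n = (-3)·2^(n-1).
v_{28} = (-3)·2^27 = -402653184.

-402653184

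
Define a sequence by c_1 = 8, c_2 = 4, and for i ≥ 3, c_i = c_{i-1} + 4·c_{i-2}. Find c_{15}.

c_3 = 36;  c_4 = 52;  c_5 = 196;  …;  c_{12} = 124084;  c_{13} = 320068;  c_{14} = 816404;  c_{15} = 2096676.

2096676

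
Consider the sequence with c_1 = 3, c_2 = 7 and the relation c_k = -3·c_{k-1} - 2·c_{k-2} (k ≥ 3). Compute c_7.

-627

Iterate the recurrence:
c_3 = -27; c_4 = 67; c_5 = -147; c_6 = 307; c_7 = -627.
(Characteristic roots are -1 and -2.)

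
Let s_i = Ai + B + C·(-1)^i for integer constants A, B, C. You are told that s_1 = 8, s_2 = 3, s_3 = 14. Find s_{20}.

Write the equations: A + B - C = 8; 2A + B + C = 3; 3A + B - C = 14.
Subtracting the first from the second: A + 2C = -5.
Subtracting the second from the third: A - 2C = 11.
Solving: C = -4, A = 3, then B = 1.
So s_i = 3·i + 1 + (-4)·(-1)^i; at i=20 this is 57.

57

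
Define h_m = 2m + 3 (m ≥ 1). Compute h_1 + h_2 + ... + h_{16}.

320

Over m = 1..16: Σm = 136.
Total = (2)·136 + (3)·16 = 320.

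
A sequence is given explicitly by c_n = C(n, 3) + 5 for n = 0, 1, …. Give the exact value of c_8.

61

C(8, 3) = 56, so c_8 = 61.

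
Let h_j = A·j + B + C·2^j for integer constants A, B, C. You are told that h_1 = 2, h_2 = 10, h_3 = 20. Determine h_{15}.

At j = 1, 2, 3: A + B + 2C = 2; 2A + B + 4C = 10; 3A + B + 8C = 20.
Subtracting the first from the second: A + 2C = 8.
Subtracting the second from the third: A + 4C = 10.
Solving: C = 1, A = 6, then B = -6.
Hence h_{15} = 6·15 + (-6) + 1·32768 = 32852.

32852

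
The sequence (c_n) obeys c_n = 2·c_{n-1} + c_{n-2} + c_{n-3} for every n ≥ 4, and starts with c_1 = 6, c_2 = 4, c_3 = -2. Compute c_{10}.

Compute successive terms:
c_4 = 6, c_5 = 14, c_6 = 32, c_7 = 84, c_8 = 214, c_9 = 544, c_{10} = 1386.

1386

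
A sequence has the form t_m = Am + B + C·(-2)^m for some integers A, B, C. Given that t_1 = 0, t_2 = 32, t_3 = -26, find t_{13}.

Write the equations: A + B - 2C = 0; 2A + B + 4C = 32; 3A + B - 8C = -26.
Subtracting the first from the second: A + 6C = 32.
Subtracting the second from the third: A - 12C = -58.
Solving: C = 5, A = 2, then B = 8.
Hence t_{13} = 2·13 + 8 + 5·(-8192) = -40926.

-40926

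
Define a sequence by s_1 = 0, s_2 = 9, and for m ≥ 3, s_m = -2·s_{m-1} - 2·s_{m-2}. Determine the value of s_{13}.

Compute successive terms:
s_3 = -18  s_4 = 18  s_5 = 0  …  s_{10} = 144  s_{11} = -288  s_{12} = 288  s_{13} = 0.

0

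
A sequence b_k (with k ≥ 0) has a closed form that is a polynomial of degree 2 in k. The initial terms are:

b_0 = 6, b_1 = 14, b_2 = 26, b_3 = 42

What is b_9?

1st diffs: 8, 12, 16.
2nd diffs: 4, 4 (constant).
So b_k = 2k^2 + 6k + 6.
Evaluating at k = 9 gives b_9 = 222.

222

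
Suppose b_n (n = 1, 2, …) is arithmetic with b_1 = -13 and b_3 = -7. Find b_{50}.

Common difference d = (-7 - (-13)) / (3 - 1) = 3.
b_n = -13 + (n - 1)·3.
b_{50} = -13 + 49·3 = 134.

134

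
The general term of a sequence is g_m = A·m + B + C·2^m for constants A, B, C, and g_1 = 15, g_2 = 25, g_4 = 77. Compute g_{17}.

524327

The three given values yield: A + B + 2C = 15; 2A + B + 4C = 25; 4A + B + 16C = 77.
Subtracting the first from the second: A + 2C = 10.
Subtracting the second from the third: 2A + 12C = 52.
Solving: C = 4, A = 2, then B = 5.
So g_m = 2·m + 5 + 4·2^m; at m=17 this is 524327.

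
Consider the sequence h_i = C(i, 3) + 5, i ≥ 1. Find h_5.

15

C(5, 3) = 10, so h_5 = 15.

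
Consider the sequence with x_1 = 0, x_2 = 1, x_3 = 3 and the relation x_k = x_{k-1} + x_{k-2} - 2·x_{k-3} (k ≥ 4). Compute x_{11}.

-19

Applying the relation repeatedly:
x_4 = 4, x_5 = 5, x_6 = 3, x_7 = 0, x_8 = -7, x_9 = -13, x_{10} = -20, x_{11} = -19.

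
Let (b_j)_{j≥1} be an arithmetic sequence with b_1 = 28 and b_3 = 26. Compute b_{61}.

-32

Common difference d = (26 - 28) / (3 - 1) = -1.
b_j = 28 + (j - 1)·(-1).
b_{61} = 28 + 60·(-1) = -32.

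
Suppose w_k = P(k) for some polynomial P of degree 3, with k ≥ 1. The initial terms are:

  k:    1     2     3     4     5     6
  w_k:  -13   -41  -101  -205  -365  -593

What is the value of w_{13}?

-5101

1st diffs: -28, -60, -104, -160, -228.
2nd diffs: -32, -44, -56, -68.
3rd diffs: -12, -12, -12 (constant).
Newton forward-difference form: w_k = -13 + (-28)·C(k-1,1) + (-32)·C(k-1,2) + (-12)·C(k-1,3).
At k = 13: k-1 = 12, so w_{13} = -13 - 336 - 2112 - 2640 = -5101.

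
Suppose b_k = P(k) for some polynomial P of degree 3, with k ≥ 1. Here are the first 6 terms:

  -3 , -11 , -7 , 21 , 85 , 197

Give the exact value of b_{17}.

8029

1st diffs: -8, 4, 28, 64, 112.
2nd diffs: 12, 24, 36, 48.
3rd diffs: 12, 12, 12 (constant).
So b_k = 2k^3 - 6k^2 - 4k + 5.
Evaluating at k = 17 gives b_{17} = 8029.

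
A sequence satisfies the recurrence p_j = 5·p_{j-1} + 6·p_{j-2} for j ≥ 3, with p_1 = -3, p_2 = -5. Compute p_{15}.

Step forward from the initial values:
p_3 = -43, p_4 = -245, p_5 = -1483, …, p_{12} = -414625205, p_{13} = -2487751243, p_{14} = -14926507445, p_{15} = -89559044683.
(Characteristic roots are 6 and -1.)

-89559044683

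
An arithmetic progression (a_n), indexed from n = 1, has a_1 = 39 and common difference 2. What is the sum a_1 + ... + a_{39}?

a_n = 39 + (n - 1)·2.
a_{39} = 115; S = 39·(39 + 115)/2 = 3003.

3003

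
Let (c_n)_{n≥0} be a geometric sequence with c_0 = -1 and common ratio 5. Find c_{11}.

c_n = (-1)·5^(n-0).
c_{11} = (-1)·5^11 = -48828125.

-48828125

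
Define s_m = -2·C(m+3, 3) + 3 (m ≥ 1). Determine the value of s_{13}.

C(16, 3) = 560, so s_{13} = -1117.

-1117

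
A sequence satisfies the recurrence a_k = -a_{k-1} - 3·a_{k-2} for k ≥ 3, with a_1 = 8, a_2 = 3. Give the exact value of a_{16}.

Applying the relation repeatedly:
a_3 = -27, a_4 = 18, a_5 = 63, …, a_{13} = -6552, a_{14} = 2043, a_{15} = 17613, a_{16} = -23742.

-23742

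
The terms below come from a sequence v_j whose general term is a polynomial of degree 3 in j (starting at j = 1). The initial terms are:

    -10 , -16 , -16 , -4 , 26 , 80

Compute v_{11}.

1st diffs: -6, 0, 12, 30, 54.
2nd diffs: 6, 12, 18, 24.
3rd diffs: 6, 6, 6 (constant).
So v_j = j^3 - 3j^2 - 4j - 4.
Evaluating at j = 11 gives v_{11} = 920.

920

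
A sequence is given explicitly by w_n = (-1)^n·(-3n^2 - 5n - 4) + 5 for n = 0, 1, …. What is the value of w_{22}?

-1561

(-1)^22 = 1; -3n^2 - 5n - 4 at n=22 is -1566; so w_{22} = -1561.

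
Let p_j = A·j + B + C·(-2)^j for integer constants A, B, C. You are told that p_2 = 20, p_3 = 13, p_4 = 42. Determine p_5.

The three given values yield: 2A + B + 4C = 20; 3A + B - 8C = 13; 4A + B + 16C = 42.
Subtracting the first from the second: A - 12C = -7.
Subtracting the second from the third: A + 24C = 29.
Solving: C = 1, A = 5, then B = 6.
Therefore p_5 = 25 + 6 + 1·(-32) = -1.

-1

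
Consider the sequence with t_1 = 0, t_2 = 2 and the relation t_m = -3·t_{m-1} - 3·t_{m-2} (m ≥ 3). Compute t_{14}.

1458

Applying the relation repeatedly:
t_3 = -6; t_4 = 12; t_5 = -18; …; t_{11} = 486; t_{12} = -486; t_{13} = 0; t_{14} = 1458.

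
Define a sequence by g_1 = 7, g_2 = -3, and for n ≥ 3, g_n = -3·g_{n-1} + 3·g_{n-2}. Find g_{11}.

Compute successive terms:
g_3 = 30, g_4 = -99, g_5 = 387, g_6 = -1458, g_7 = 5535, g_8 = -20979, g_9 = 79542, g_{10} = -301563, g_{11} = 1143315.

1143315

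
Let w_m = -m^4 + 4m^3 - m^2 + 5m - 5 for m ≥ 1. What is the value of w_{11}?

w_{11} = -1·11^4 + 4·11^3 - 1·11^2 + 5·11 - 5 = -9388.

-9388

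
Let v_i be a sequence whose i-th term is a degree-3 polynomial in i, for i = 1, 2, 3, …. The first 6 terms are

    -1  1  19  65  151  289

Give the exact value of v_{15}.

5851

1st diffs: 2, 18, 46, 86, 138.
2nd diffs: 16, 28, 40, 52.
3rd diffs: 12, 12, 12 (constant).
So v_i = 2i^3 - 4i^2 + 1.
Evaluating at i = 15 gives v_{15} = 5851.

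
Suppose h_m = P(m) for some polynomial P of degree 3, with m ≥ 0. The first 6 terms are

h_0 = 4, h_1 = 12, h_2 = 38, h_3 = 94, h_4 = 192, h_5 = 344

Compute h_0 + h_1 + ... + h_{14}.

25470

1st diffs: 8, 26, 56, 98, 152.
2nd diffs: 18, 30, 42, 54.
3rd diffs: 12, 12, 12 (constant).
Newton forward-difference form: h_m = 4 + 8·C(m,1) + 18·C(m,2) + 12·C(m,3).
Continuing: …, 562, 858, 1244, 1732, …, h_{14} = 6122.
Summing m = 0..14 (15 terms) gives 25470.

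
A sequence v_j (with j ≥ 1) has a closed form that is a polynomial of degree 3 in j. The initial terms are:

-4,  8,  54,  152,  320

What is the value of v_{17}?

14348

1st diffs: 12, 46, 98, 168.
2nd diffs: 34, 52, 70.
3rd diffs: 18, 18 (constant).
Newton forward-difference form: v_j = -4 + 12·C(j-1,1) + 34·C(j-1,2) + 18·C(j-1,3).
At j = 17: j-1 = 16, so v_{17} = -4 + 192 + 4080 + 10080 = 14348.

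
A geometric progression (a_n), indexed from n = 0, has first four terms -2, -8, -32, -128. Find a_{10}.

Common ratio r = 4.
a_n = (-2)·4^(n-0).
a_{10} = (-2)·4^10 = -2097152.

-2097152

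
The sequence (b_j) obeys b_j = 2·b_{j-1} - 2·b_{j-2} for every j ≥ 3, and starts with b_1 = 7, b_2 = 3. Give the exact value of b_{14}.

-192

Step forward from the initial values:
b_3 = -8; b_4 = -22; b_5 = -28; …; b_{11} = -128; b_{12} = -352; b_{13} = -448; b_{14} = -192.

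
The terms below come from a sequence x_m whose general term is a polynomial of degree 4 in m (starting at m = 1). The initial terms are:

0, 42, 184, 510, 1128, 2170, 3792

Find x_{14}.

1st diffs: 42, 142, 326, 618, 1042, 1622.
2nd diffs: 100, 184, 292, 424, 580.
3rd diffs: 84, 108, 132, 156.
4th diffs: 24, 24, 24 (constant).
Newton forward-difference form: x_m = 42·C(m-1,1) + 100·C(m-1,2) + 84·C(m-1,3) + 24·C(m-1,4).
At m = 14: m-1 = 13, so x_{14} = 546 + 7800 + 24024 + 17160 = 49530.

49530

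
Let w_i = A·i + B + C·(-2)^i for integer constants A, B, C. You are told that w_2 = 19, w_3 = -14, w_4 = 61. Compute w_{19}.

-1572806

Plug in i = 2, 3, 4: 2A + B + 4C = 19; 3A + B - 8C = -14; 4A + B + 16C = 61.
Subtracting the first from the second: A - 12C = -33.
Subtracting the second from the third: A + 24C = 75.
Solving: C = 3, A = 3, then B = 1.
So w_i = 3·i + 1 + 3·(-2)^i; at i=19 this is -1572806.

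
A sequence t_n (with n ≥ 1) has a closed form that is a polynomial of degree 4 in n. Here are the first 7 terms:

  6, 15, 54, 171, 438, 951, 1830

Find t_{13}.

24534

1st diffs: 9, 39, 117, 267, 513, 879.
2nd diffs: 30, 78, 150, 246, 366.
3rd diffs: 48, 72, 96, 120.
4th diffs: 24, 24, 24 (constant).
Newton forward-difference form: t_n = 6 + 9·C(n-1,1) + 30·C(n-1,2) + 48·C(n-1,3) + 24·C(n-1,4).
At n = 13: n-1 = 12, so t_{13} = 6 + 108 + 1980 + 10560 + 11880 = 24534.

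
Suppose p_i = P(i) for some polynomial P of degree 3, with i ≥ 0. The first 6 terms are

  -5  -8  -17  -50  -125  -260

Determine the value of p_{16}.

-10853

1st diffs: -3, -9, -33, -75, -135.
2nd diffs: -6, -24, -42, -60.
3rd diffs: -18, -18, -18 (constant).
Newton forward-difference form: p_i = -5 + (-3)·C(i,1) + (-6)·C(i,2) + (-18)·C(i,3).
At i = 16: i = 16, so p_{16} = -5 - 48 - 720 - 10080 = -10853.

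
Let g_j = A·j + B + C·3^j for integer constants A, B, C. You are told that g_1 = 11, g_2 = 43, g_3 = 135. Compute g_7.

At j = 1, 2, 3: A + B + 3C = 11; 2A + B + 9C = 43; 3A + B + 27C = 135.
Subtracting the first from the second: A + 6C = 32.
Subtracting the second from the third: A + 18C = 92.
Solving: C = 5, A = 2, then B = -6.
So g_j = 2·j + (-6) + 5·3^j; at j=7 this is 10943.

10943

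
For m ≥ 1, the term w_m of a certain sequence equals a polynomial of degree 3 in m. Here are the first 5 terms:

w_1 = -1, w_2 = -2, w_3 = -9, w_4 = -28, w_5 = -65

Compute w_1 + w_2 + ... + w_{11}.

-3036

1st diffs: -1, -7, -19, -37.
2nd diffs: -6, -12, -18.
3rd diffs: -6, -6 (constant).
Newton forward-difference form: w_m = -1 + (-1)·C(m-1,1) + (-6)·C(m-1,2) + (-6)·C(m-1,3).
Continuing: …, -126, -217, -344, -513, …, w_{11} = -1001.
Summing m = 1..11 (11 terms) gives -3036.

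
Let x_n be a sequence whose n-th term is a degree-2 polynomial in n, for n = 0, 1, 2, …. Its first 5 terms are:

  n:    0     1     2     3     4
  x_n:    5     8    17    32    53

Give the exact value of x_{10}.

305

1st diffs: 3, 9, 15, 21.
2nd diffs: 6, 6, 6 (constant).
Newton forward-difference form: x_n = 5 + 3·C(n,1) + 6·C(n,2).
At n = 10: n = 10, so x_{10} = 5 + 30 + 270 = 305.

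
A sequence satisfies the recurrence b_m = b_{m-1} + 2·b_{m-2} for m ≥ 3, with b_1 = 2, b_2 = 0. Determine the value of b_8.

Compute successive terms:
b_3 = 4;  b_4 = 4;  b_5 = 12;  b_6 = 20;  b_7 = 44;  b_8 = 84.
(Characteristic roots are 2 and -1.)

84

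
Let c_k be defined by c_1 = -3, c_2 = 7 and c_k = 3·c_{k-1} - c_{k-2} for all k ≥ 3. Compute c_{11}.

55107

Step forward from the initial values:
c_3 = 24  c_4 = 65  c_5 = 171  c_6 = 448  c_7 = 1173  c_8 = 3071  c_9 = 8040  c_{10} = 21049  c_{11} = 55107.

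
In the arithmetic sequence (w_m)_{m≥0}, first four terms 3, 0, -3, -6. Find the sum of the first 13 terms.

-195

Common difference d = -3.
w_m = 3 + (m - 0)·(-3).
w_{12} = -33; S = 13·(3 + (-33))/2 = -195.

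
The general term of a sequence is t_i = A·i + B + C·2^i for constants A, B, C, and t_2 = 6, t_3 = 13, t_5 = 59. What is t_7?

At i = 2, 3, 5: 2A + B + 4C = 6; 3A + B + 8C = 13; 5A + B + 32C = 59.
Subtracting the first from the second: A + 4C = 7.
Subtracting the second from the third: 2A + 24C = 46.
Solving: C = 2, A = -1, then B = 0.
Therefore t_7 = -7 + 0 + 2·128 = 249.

249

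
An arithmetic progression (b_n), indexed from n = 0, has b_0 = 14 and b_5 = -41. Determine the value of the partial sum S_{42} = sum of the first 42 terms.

Common difference d = (-41 - 14) / (5 - 0) = -11.
b_n = 14 + (n - 0)·(-11).
b_{41} = -437; S = 42·(14 + (-437))/2 = -8883.

-8883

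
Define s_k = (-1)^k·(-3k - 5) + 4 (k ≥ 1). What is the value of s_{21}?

(-1)^21 = -1; -3k - 5 at k=21 is -68; so s_{21} = 72.

72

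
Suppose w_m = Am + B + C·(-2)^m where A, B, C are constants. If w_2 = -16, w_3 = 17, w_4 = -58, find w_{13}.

Write the equations: 2A + B + 4C = -16; 3A + B - 8C = 17; 4A + B + 16C = -58.
Subtracting the first from the second: A - 12C = 33.
Subtracting the second from the third: A + 24C = -75.
Solving: C = -3, A = -3, then B = 2.
Therefore w_{13} = -39 + 2 + (-3)·(-8192) = 24539.

24539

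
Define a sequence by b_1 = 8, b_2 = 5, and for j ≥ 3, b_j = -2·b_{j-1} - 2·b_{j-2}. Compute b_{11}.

-416

Step forward from the initial values:
b_3 = -26, b_4 = 42, b_5 = -32, b_6 = -20, b_7 = 104, b_8 = -168, b_9 = 128, b_{10} = 80, b_{11} = -416.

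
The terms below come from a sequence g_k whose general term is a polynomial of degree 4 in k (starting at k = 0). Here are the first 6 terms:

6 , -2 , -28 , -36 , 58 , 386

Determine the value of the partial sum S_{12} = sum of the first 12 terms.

1st diffs: -8, -26, -8, 94, 328.
2nd diffs: -18, 18, 102, 234.
3rd diffs: 36, 84, 132.
4th diffs: 48, 48 (constant).
Newton forward-difference form: g_k = 6 + (-8)·C(k,1) + (-18)·C(k,2) + 36·C(k,3) + 48·C(k,4).
Continuing: …, 1128, 2512, 4814, 8358, …, g_{11} = 20708.
Summing k = 0..11 (12 terms) gives 51420.

51420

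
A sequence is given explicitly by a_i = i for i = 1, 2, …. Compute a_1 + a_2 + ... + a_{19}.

190

Over i = 1..19: Σi = 190.
Total = (1)·190 = 190.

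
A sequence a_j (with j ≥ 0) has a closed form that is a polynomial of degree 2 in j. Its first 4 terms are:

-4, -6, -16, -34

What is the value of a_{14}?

1st diffs: -2, -10, -18.
2nd diffs: -8, -8 (constant).
Newton forward-difference form: a_j = -4 + (-2)·C(j,1) + (-8)·C(j,2).
At j = 14: j = 14, so a_{14} = -4 - 28 - 728 = -760.

-760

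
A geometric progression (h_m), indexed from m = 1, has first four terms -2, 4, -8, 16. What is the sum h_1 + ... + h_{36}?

45812984490

Common ratio r = -2.
h_m = (-2)·(-2)^(m-1).
S = (-2)·((-2)^36 - 1)/(-2 - 1) = (-2)·(68719476736 - 1)/(-3) = 45812984490.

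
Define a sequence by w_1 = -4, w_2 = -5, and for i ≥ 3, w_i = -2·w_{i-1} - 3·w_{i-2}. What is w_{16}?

-26561

Iterate the recurrence:
w_3 = 22, w_4 = -29, w_5 = -8, …, w_{13} = -5456, w_{14} = 6175, w_{15} = 4018, w_{16} = -26561.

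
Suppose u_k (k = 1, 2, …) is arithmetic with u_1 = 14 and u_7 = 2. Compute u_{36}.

-56

Common difference d = (2 - 14) / (7 - 1) = -2.
u_k = 14 + (k - 1)·(-2).
u_{36} = 14 + 35·(-2) = -56.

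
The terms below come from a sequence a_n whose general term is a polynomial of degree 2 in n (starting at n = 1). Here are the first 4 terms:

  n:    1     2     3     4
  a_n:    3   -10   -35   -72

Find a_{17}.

1st diffs: -13, -25, -37.
2nd diffs: -12, -12 (constant).
Newton forward-difference form: a_n = 3 + (-13)·C(n-1,1) + (-12)·C(n-1,2).
At n = 17: n-1 = 16, so a_{17} = 3 - 208 - 1440 = -1645.

-1645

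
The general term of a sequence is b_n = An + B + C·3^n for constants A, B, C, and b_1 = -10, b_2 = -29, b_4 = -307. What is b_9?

-78690

Write the equations: A + B + 3C = -10; 2A + B + 9C = -29; 4A + B + 81C = -307.
Subtracting the first from the second: A + 6C = -19.
Subtracting the second from the third: 2A + 72C = -278.
Solving: C = -4, A = 5, then B = -3.
Hence b_9 = 5·9 + (-3) + (-4)·19683 = -78690.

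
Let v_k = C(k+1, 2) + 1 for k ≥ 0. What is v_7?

C(8, 2) = 28, so v_7 = 29.

29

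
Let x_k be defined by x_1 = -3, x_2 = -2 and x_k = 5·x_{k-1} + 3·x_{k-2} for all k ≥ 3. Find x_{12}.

Compute successive terms:
x_3 = -19;  x_4 = -101;  x_5 = -562;  x_6 = -3113;  x_7 = -17251;  x_8 = -95594;  x_9 = -529723;  x_{10} = -2935397;  x_{11} = -16266154;  x_{12} = -90136961.

-90136961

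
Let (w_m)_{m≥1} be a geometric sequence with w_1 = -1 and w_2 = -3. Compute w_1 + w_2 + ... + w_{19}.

Common ratio r = 3.
w_m = (-1)·3^(m-1).
S = (-1)·(3^19 - 1)/(3 - 1) = (-1)·(1162261467 - 1)/(2) = -581130733.

-581130733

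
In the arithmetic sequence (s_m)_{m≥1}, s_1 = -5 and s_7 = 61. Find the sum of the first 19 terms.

1786

Common difference d = (61 - (-5)) / (7 - 1) = 11.
s_m = -5 + (m - 1)·11.
s_{19} = 193; S = 19·(-5 + 193)/2 = 1786.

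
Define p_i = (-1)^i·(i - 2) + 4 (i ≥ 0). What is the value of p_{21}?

-15

(-1)^21 = -1; i - 2 at i=21 is 19; so p_{21} = -15.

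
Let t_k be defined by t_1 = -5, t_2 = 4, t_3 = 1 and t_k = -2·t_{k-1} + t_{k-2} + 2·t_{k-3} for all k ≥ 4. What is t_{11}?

2041

Iterate the recurrence:
t_4 = -8  t_5 = 25  t_6 = -56  t_7 = 121  t_8 = -248  t_9 = 505  t_{10} = -1016  t_{11} = 2041.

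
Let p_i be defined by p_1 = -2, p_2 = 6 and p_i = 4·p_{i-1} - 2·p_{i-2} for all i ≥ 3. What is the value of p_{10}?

159840

p_3 = 28, p_4 = 100, p_5 = 344, p_6 = 1176, p_7 = 4016, p_8 = 13712, p_9 = 46816, p_{10} = 159840.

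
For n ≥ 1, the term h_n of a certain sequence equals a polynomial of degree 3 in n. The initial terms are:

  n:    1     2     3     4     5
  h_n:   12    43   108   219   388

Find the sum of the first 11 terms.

11407

1st diffs: 31, 65, 111, 169.
2nd diffs: 34, 46, 58.
3rd diffs: 12, 12 (constant).
Newton forward-difference form: h_n = 12 + 31·C(n-1,1) + 34·C(n-1,2) + 12·C(n-1,3).
Continuing: …, 627, 948, 1363, 1884, …, h_{11} = 3292.
Summing n = 1..11 (11 terms) gives 11407.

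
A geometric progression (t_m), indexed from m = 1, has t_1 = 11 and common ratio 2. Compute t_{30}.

5905580032

t_m = 11·2^(m-1).
t_{30} = 11·2^29 = 5905580032.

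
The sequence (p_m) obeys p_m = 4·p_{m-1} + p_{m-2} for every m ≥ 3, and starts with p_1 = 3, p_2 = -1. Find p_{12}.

p_3 = -1; p_4 = -5; p_5 = -21; p_6 = -89; p_7 = -377; p_8 = -1597; p_9 = -6765; p_{10} = -28657; p_{11} = -121393; p_{12} = -514229.

-514229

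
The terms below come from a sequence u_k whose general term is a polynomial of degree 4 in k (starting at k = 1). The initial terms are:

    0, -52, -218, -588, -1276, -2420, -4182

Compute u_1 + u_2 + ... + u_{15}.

-252252

1st diffs: -52, -166, -370, -688, -1144, -1762.
2nd diffs: -114, -204, -318, -456, -618.
3rd diffs: -90, -114, -138, -162.
4th diffs: -24, -24, -24 (constant).
So u_k = -k^4 - 5k^3 - 2k^2 + 4k + 4.
Continuing: …, -6748, -10328, -15156, -21490, …, u_{15} = -67886.
Summing k = 1..15 (15 terms) gives -252252.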